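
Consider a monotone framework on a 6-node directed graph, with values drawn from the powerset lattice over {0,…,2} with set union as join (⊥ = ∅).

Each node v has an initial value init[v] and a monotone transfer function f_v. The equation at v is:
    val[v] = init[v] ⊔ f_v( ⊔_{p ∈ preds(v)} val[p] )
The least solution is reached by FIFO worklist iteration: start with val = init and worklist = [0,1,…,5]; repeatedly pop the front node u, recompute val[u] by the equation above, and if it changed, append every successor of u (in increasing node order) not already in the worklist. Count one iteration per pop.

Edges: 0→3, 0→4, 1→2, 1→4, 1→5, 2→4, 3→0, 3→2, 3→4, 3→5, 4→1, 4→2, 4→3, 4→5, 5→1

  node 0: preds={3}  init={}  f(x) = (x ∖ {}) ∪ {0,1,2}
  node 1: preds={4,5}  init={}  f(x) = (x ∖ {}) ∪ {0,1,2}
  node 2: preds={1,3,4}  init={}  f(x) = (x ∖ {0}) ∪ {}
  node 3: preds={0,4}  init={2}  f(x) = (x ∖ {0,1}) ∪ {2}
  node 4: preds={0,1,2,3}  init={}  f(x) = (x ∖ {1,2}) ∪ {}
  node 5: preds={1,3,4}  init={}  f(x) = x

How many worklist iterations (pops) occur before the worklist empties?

9

Trace (9 dequeues):
  [1] u=0 | in {2} | out {0,1,2} | prev {} | push {}
  [2] u=1 | in {} | out {0,1,2} | prev {} | push {}
  [3] u=2 | in {0,1,2} | out {1,2} | prev {} | push {}
  [4] u=3 | in {0,1,2} | out {2} | ==
  [5] u=4 | in {0,1,2} | out {0} | prev {} | push {1,2,3}
  [6] u=5 | in {0,1,2} | out {0,1,2} | prev {} | push {}
  [7] u=1 | in {0,1,2} | out {0,1,2} | ==
  [8] u=2 | in {0,1,2} | out {1,2} | ==
  [9] u=3 | in {0,1,2} | out {2} | ==

Converged values:
  [0] {0,1,2}
  [1] {0,1,2}
  [2] {1,2}
  [3] {2}
  [4] {0}
  [5] {0,1,2}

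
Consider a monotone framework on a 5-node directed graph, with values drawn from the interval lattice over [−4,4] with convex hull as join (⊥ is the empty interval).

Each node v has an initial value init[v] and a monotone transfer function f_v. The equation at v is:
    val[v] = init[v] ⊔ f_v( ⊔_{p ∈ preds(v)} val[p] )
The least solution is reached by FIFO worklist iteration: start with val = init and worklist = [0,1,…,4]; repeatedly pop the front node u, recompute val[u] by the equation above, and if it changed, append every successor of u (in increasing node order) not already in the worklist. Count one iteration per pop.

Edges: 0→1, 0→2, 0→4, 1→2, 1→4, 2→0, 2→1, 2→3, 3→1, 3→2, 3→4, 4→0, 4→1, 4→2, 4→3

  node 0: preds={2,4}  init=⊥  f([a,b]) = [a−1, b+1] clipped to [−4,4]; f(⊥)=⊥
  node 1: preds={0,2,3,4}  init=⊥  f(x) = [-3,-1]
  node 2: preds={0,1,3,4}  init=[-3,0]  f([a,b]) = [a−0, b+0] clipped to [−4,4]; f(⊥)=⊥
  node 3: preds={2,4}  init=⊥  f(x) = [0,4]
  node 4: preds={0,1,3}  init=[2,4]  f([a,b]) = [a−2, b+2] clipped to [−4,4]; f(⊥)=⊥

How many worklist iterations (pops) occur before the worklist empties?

9

Iteration log — 9 steps:
  step 1. node 0  ⊔preds=[-3,4]  new=[-4,4]  old=⊥  +wl: 
  step 2. node 1  ⊔preds=[-4,4]  new=[-3,-1]  old=⊥  +wl: 
  step 3. node 2  ⊔preds=[-4,4]  new=[-4,4]  old=[-3,0]  +wl: 0,1
  step 4. node 3  ⊔preds=[-4,4]  new=[0,4]  old=⊥  +wl: 2
  step 5. node 4  ⊔preds=[-4,4]  new=[-4,4]  old=[2,4]  +wl: 3
  step 6. node 0  ⊔preds=[-4,4]  new=[-4,4]  stable
  step 7. node 1  ⊔preds=[-4,4]  new=[-3,-1]  stable
  step 8. node 2  ⊔preds=[-4,4]  new=[-4,4]  stable
  step 9. node 3  ⊔preds=[-4,4]  new=[0,4]  stable

Least fixpoint reached:
  node 0: [-4,4]
  node 1: [-3,-1]
  node 2: [-4,4]
  node 3: [0,4]
  node 4: [-4,4]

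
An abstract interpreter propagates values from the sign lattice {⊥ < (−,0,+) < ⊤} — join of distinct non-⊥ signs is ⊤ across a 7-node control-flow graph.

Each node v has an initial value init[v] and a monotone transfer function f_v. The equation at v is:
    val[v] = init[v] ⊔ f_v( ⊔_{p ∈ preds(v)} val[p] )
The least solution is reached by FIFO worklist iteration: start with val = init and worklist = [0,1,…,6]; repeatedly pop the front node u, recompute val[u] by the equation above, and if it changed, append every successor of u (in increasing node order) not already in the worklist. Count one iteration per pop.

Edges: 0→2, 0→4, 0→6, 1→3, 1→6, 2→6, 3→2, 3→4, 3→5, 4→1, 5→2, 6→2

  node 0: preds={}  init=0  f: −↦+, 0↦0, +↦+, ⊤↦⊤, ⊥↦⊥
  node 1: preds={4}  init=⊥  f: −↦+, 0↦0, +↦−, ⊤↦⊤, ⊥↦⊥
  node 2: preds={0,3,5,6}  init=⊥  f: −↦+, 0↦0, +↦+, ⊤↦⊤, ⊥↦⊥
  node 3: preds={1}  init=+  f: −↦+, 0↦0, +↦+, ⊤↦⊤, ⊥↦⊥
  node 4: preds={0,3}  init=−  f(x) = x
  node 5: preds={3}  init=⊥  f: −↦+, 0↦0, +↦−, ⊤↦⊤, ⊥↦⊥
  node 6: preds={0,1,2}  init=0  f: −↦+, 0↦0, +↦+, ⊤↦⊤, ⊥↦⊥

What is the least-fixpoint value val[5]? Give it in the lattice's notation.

Trace (15 dequeues):
  [1] u=0 | in ⊥ | out 0 | ==
  [2] u=1 | in − | out + | prev ⊥ | push {}
  [3] u=2 | in ⊤ | out ⊤ | prev ⊥ | push {}
  [4] u=3 | in + | out + | ==
  [5] u=4 | in ⊤ | out ⊤ | prev − | push {1}
  [6] u=5 | in + | out − | prev ⊥ | push {2}
  [7] u=6 | in ⊤ | out ⊤ | prev 0 | push {}
  [8] u=1 | in ⊤ | out ⊤ | prev + | push {3,6}
  [9] u=2 | in ⊤ | out ⊤ | ==
  [10] u=3 | in ⊤ | out ⊤ | prev + | push {2,4,5}
  [11] u=6 | in ⊤ | out ⊤ | ==
  [12] u=2 | in ⊤ | out ⊤ | ==
  [13] u=4 | in ⊤ | out ⊤ | ==
  [14] u=5 | in ⊤ | out ⊤ | prev − | push {2}
  [15] u=2 | in ⊤ | out ⊤ | ==

Converged values:
  [0] 0
  [1] ⊤
  [2] ⊤
  [3] ⊤
  [4] ⊤
  [5] ⊤
  [6] ⊤

⊤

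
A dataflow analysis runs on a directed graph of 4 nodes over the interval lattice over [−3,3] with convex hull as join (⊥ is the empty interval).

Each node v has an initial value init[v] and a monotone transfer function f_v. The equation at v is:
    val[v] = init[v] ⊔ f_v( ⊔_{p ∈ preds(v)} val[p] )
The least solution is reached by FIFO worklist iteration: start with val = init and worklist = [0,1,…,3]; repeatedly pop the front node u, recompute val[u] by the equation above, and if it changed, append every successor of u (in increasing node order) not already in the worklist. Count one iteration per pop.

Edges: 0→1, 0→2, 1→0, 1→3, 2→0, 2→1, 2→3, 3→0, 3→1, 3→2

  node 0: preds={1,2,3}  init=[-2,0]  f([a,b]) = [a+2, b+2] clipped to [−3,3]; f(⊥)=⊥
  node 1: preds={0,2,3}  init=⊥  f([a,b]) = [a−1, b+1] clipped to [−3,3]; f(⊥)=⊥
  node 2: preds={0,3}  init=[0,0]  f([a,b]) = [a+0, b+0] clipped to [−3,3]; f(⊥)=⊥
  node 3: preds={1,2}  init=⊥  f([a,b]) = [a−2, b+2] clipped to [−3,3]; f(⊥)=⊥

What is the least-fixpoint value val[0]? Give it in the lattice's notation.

[-2,3]

Trace (10 dequeues):
  [1] u=0 | in [0,0] | out [-2,2] | prev [-2,0] | push {}
  [2] u=1 | in [-2,2] | out [-3,3] | prev ⊥ | push {0}
  [3] u=2 | in [-2,2] | out [-2,2] | prev [0,0] | push {1}
  [4] u=3 | in [-3,3] | out [-3,3] | prev ⊥ | push {2}
  [5] u=0 | in [-3,3] | out [-2,3] | prev [-2,2] | push {}
  [6] u=1 | in [-3,3] | out [-3,3] | ==
  [7] u=2 | in [-3,3] | out [-3,3] | prev [-2,2] | push {0,1,3}
  [8] u=0 | in [-3,3] | out [-2,3] | ==
  [9] u=1 | in [-3,3] | out [-3,3] | ==
  [10] u=3 | in [-3,3] | out [-3,3] | ==

Converged values:
  [0] [-2,3]
  [1] [-3,3]
  [2] [-3,3]
  [3] [-3,3]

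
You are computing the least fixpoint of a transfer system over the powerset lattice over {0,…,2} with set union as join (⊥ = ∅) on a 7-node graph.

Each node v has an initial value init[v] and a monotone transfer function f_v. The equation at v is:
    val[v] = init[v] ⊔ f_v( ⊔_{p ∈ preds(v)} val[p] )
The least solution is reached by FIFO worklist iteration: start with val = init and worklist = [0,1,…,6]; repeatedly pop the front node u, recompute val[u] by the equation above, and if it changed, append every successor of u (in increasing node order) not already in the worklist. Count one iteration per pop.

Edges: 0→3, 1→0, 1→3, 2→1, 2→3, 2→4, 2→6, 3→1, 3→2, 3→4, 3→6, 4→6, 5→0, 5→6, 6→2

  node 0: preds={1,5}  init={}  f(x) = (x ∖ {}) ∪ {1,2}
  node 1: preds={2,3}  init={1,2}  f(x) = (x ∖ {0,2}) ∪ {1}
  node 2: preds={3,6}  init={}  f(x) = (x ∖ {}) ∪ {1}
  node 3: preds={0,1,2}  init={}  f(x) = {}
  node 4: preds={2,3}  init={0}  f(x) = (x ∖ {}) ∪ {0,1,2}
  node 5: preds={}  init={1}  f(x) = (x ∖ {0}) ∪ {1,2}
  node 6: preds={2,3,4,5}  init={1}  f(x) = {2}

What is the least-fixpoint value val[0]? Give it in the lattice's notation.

{1,2}

Worklist (14 pops):
  #1 pop 0: in={1,2} → {1,2} (was {}); enqueue []
  #2 pop 1: in={} → {1,2} (no change)
  #3 pop 2: in={1} → {1} (was {}); enqueue [1]
  #4 pop 3: in={1,2} → {} (no change)
  #5 pop 4: in={1} → {0,1,2} (was {0}); enqueue []
  #6 pop 5: in={} → {1,2} (was {1}); enqueue [0]
  #7 pop 6: in={0,1,2} → {1,2} (was {1}); enqueue [2]
  #8 pop 1: in={1} → {1,2} (no change)
  #9 pop 0: in={1,2} → {1,2} (no change)
  #10 pop 2: in={1,2} → {1,2} (was {1}); enqueue [1,3,4,6]
  #11 pop 1: in={1,2} → {1,2} (no change)
  #12 pop 3: in={1,2} → {} (no change)
  #13 pop 4: in={1,2} → {0,1,2} (no change)
  #14 pop 6: in={0,1,2} → {1,2} (no change)

Fixpoint:
  val[0] = {1,2}
  val[1] = {1,2}
  val[2] = {1,2}
  val[3] = {}
  val[4] = {0,1,2}
  val[5] = {1,2}
  val[6] = {1,2}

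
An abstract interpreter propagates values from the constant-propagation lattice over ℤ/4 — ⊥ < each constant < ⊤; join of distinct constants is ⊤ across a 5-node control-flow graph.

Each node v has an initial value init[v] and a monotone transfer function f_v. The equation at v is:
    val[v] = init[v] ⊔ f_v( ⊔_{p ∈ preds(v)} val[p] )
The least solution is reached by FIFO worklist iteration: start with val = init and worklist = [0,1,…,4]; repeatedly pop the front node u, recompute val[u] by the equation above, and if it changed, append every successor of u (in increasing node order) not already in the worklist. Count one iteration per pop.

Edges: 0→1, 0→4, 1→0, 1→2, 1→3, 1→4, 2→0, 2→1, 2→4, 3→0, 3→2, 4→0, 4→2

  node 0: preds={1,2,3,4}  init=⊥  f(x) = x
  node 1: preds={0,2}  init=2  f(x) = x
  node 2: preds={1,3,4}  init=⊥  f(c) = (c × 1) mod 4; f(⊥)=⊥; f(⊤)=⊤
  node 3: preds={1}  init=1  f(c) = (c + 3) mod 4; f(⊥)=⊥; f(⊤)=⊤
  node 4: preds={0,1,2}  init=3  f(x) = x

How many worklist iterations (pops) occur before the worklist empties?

8

Worklist (8 pops):
  #1 pop 0: in=⊤ → ⊤ (was ⊥); enqueue []
  #2 pop 1: in=⊤ → ⊤ (was 2); enqueue [0]
  #3 pop 2: in=⊤ → ⊤ (was ⊥); enqueue [1]
  #4 pop 3: in=⊤ → ⊤ (was 1); enqueue [2]
  #5 pop 4: in=⊤ → ⊤ (was 3); enqueue []
  #6 pop 0: in=⊤ → ⊤ (no change)
  #7 pop 1: in=⊤ → ⊤ (no change)
  #8 pop 2: in=⊤ → ⊤ (no change)

Fixpoint:
  val[0] = ⊤
  val[1] = ⊤
  val[2] = ⊤
  val[3] = ⊤
  val[4] = ⊤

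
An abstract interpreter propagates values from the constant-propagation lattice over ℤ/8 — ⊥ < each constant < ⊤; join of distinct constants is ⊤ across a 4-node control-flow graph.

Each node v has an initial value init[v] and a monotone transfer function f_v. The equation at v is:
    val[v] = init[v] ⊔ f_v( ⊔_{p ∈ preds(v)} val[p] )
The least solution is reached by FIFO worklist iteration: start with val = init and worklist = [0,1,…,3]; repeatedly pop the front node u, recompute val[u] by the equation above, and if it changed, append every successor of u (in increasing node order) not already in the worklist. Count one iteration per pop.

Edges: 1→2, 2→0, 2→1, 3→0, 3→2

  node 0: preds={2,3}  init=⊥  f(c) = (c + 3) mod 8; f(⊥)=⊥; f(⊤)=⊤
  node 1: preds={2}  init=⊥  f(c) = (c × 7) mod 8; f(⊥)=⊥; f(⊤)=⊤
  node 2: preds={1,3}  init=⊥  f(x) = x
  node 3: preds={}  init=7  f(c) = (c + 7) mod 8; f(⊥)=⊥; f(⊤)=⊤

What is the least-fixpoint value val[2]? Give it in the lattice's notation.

⊤

Worklist (10 pops):
  #1 pop 0: in=7 → 2 (was ⊥); enqueue []
  #2 pop 1: in=⊥ → ⊥ (no change)
  #3 pop 2: in=7 → 7 (was ⊥); enqueue [0,1]
  #4 pop 3: in=⊥ → 7 (no change)
  #5 pop 0: in=7 → 2 (no change)
  #6 pop 1: in=7 → 1 (was ⊥); enqueue [2]
  #7 pop 2: in=⊤ → ⊤ (was 7); enqueue [0,1]
  #8 pop 0: in=⊤ → ⊤ (was 2); enqueue []
  #9 pop 1: in=⊤ → ⊤ (was 1); enqueue [2]
  #10 pop 2: in=⊤ → ⊤ (no change)

Fixpoint:
  val[0] = ⊤
  val[1] = ⊤
  val[2] = ⊤
  val[3] = 7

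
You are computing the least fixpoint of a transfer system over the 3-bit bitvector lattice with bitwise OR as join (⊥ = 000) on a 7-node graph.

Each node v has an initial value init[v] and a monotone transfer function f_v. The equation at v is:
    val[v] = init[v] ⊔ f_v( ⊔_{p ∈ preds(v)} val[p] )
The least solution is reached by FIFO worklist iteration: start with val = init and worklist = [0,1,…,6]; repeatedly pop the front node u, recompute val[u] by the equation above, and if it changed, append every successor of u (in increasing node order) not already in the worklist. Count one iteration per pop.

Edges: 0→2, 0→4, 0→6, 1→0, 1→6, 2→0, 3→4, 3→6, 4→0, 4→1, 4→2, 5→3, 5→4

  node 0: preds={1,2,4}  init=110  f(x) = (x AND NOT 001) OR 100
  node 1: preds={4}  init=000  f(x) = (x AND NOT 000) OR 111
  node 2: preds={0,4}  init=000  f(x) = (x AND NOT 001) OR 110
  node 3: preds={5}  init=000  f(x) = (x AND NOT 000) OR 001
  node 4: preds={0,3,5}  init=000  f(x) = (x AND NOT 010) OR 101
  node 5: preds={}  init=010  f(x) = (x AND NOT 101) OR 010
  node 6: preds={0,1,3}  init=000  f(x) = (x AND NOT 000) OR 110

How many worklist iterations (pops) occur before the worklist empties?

10

Worklist (10 pops):
  #1 pop 0: in=000 → 110 (no change)
  #2 pop 1: in=000 → 111 (was 000); enqueue [0]
  #3 pop 2: in=110 → 110 (was 000); enqueue []
  #4 pop 3: in=010 → 011 (was 000); enqueue []
  #5 pop 4: in=111 → 101 (was 000); enqueue [1,2]
  #6 pop 5: in=000 → 010 (no change)
  #7 pop 6: in=111 → 111 (was 000); enqueue []
  #8 pop 0: in=111 → 110 (no change)
  #9 pop 1: in=101 → 111 (no change)
  #10 pop 2: in=111 → 110 (no change)

Fixpoint:
  val[0] = 110
  val[1] = 111
  val[2] = 110
  val[3] = 011
  val[4] = 101
  val[5] = 010
  val[6] = 111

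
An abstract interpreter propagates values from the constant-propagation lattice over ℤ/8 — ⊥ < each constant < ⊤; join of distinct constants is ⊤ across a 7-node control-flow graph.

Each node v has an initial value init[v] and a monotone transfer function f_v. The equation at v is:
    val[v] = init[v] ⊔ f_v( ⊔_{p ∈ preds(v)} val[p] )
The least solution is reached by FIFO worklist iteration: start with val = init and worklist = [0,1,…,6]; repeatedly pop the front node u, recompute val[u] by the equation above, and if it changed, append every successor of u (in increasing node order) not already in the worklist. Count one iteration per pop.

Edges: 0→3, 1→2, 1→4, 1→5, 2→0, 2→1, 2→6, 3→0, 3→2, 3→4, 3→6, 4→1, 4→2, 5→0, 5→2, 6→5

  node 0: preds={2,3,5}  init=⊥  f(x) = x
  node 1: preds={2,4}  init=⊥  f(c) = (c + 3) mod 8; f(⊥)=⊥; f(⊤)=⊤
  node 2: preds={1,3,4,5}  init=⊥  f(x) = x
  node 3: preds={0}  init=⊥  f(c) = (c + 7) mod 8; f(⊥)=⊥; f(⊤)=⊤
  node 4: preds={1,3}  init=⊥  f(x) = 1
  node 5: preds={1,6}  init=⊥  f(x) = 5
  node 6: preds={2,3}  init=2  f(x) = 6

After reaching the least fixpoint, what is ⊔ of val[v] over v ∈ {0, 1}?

Iteration log — 20 steps:
  step 1. node 0  ⊔preds=⊥  new=⊥  stable
  step 2. node 1  ⊔preds=⊥  new=⊥  stable
  step 3. node 2  ⊔preds=⊥  new=⊥  stable
  step 4. node 3  ⊔preds=⊥  new=⊥  stable
  step 5. node 4  ⊔preds=⊥  new=1  old=⊥  +wl: 1,2
  step 6. node 5  ⊔preds=2  new=5  old=⊥  +wl: 0
  step 7. node 6  ⊔preds=⊥  new=⊤  old=2  +wl: 5
  step 8. node 1  ⊔preds=1  new=4  old=⊥  +wl: 4
  step 9. node 2  ⊔preds=⊤  new=⊤  old=⊥  +wl: 1,6
  step 10. node 0  ⊔preds=⊤  new=⊤  old=⊥  +wl: 3
  step 11. node 5  ⊔preds=⊤  new=5  stable
  step 12. node 4  ⊔preds=4  new=1  stable
  step 13. node 1  ⊔preds=⊤  new=⊤  old=4  +wl: 2,4,5
  step 14. node 6  ⊔preds=⊤  new=⊤  stable
  step 15. node 3  ⊔preds=⊤  new=⊤  old=⊥  +wl: 0,6
  step 16. node 2  ⊔preds=⊤  new=⊤  stable
  step 17. node 4  ⊔preds=⊤  new=1  stable
  step 18. node 5  ⊔preds=⊤  new=5  stable
  step 19. node 0  ⊔preds=⊤  new=⊤  stable
  step 20. node 6  ⊔preds=⊤  new=⊤  stable

Least fixpoint reached:
  node 0: ⊤
  node 1: ⊤
  node 2: ⊤
  node 3: ⊤
  node 4: 1
  node 5: 5
  node 6: ⊤

⊤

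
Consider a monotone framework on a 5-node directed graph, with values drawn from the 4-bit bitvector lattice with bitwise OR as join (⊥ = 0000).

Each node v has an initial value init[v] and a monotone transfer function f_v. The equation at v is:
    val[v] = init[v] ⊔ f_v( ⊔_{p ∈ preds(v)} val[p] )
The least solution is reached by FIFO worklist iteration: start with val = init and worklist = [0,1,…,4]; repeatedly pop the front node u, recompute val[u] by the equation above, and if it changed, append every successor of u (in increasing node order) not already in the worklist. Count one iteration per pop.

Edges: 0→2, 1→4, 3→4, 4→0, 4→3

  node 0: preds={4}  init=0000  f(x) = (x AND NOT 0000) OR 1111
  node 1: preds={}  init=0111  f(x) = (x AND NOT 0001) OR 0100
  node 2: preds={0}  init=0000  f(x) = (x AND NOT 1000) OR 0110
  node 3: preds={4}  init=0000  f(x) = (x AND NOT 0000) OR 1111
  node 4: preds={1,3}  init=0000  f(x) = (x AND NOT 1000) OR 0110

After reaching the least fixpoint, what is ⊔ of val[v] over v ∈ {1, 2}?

Worklist (7 pops):
  #1 pop 0: in=0000 → 1111 (was 0000); enqueue []
  #2 pop 1: in=0000 → 0111 (no change)
  #3 pop 2: in=1111 → 0111 (was 0000); enqueue []
  #4 pop 3: in=0000 → 1111 (was 0000); enqueue []
  #5 pop 4: in=1111 → 0111 (was 0000); enqueue [0,3]
  #6 pop 0: in=0111 → 1111 (no change)
  #7 pop 3: in=0111 → 1111 (no change)

Fixpoint:
  val[0] = 1111
  val[1] = 0111
  val[2] = 0111
  val[3] = 1111
  val[4] = 0111

0111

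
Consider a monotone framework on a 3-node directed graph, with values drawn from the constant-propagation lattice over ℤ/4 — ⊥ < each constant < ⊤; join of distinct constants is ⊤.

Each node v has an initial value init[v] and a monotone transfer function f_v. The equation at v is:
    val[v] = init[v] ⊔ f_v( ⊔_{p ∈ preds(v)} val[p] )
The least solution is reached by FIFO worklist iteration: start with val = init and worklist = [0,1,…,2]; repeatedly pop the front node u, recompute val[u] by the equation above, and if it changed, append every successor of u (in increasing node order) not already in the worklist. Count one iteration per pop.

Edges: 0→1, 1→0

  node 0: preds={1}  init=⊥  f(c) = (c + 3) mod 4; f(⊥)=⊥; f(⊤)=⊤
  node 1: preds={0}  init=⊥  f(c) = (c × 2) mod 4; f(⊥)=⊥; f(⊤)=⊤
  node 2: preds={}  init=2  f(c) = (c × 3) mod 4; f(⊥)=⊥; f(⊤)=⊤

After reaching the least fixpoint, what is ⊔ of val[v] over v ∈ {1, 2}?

2

Iteration log — 3 steps:
  step 1. node 0  ⊔preds=⊥  new=⊥  stable
  step 2. node 1  ⊔preds=⊥  new=⊥  stable
  step 3. node 2  ⊔preds=⊥  new=2  stable

Least fixpoint reached:
  node 0: ⊥
  node 1: ⊥
  node 2: 2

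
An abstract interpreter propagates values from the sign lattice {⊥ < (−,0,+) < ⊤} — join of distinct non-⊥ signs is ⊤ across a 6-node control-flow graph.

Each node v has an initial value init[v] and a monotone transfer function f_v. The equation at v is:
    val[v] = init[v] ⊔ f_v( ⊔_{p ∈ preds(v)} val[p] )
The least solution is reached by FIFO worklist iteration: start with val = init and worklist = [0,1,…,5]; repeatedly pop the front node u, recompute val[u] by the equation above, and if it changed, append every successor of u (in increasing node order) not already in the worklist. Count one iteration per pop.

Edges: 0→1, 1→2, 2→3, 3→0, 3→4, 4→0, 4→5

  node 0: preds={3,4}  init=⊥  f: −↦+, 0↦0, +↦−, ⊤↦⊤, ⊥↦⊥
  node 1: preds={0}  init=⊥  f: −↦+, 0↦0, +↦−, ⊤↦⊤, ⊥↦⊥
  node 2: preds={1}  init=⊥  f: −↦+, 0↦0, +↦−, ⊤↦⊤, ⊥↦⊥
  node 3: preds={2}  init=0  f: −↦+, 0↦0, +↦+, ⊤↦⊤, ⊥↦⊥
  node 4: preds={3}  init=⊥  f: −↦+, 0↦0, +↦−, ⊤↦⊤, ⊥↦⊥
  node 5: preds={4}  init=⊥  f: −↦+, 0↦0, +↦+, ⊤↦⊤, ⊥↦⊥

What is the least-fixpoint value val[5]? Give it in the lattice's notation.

Trace (7 dequeues):
  [1] u=0 | in 0 | out 0 | prev ⊥ | push {}
  [2] u=1 | in 0 | out 0 | prev ⊥ | push {}
  [3] u=2 | in 0 | out 0 | prev ⊥ | push {}
  [4] u=3 | in 0 | out 0 | ==
  [5] u=4 | in 0 | out 0 | prev ⊥ | push {0}
  [6] u=5 | in 0 | out 0 | prev ⊥ | push {}
  [7] u=0 | in 0 | out 0 | ==

Converged values:
  [0] 0
  [1] 0
  [2] 0
  [3] 0
  [4] 0
  [5] 0

0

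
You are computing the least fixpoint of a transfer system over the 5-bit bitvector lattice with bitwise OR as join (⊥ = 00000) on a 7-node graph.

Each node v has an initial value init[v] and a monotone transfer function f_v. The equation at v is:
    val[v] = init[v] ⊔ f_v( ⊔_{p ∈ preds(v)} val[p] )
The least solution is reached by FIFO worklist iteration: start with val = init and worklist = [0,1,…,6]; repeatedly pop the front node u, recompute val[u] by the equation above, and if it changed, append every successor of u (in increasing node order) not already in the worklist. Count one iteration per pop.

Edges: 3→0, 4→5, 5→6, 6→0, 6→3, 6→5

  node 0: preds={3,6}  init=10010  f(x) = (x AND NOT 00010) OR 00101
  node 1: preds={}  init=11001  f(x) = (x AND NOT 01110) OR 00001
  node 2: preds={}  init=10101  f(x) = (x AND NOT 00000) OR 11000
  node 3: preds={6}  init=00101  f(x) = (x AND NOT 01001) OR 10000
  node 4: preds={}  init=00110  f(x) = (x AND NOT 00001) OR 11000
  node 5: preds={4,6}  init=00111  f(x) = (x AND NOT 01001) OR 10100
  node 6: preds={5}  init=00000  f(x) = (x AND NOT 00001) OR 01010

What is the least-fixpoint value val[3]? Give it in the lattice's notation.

Trace (11 dequeues):
  [1] u=0 | in 00101 | out 10111 | prev 10010 | push {}
  [2] u=1 | in 00000 | out 11001 | ==
  [3] u=2 | in 00000 | out 11101 | prev 10101 | push {}
  [4] u=3 | in 00000 | out 10101 | prev 00101 | push {0}
  [5] u=4 | in 00000 | out 11110 | prev 00110 | push {}
  [6] u=5 | in 11110 | out 10111 | prev 00111 | push {}
  [7] u=6 | in 10111 | out 11110 | prev 00000 | push {3,5}
  [8] u=0 | in 11111 | out 11111 | prev 10111 | push {}
  [9] u=3 | in 11110 | out 10111 | prev 10101 | push {0}
  [10] u=5 | in 11110 | out 10111 | ==
  [11] u=0 | in 11111 | out 11111 | ==

Converged values:
  [0] 11111
  [1] 11001
  [2] 11101
  [3] 10111
  [4] 11110
  [5] 10111
  [6] 11110

10111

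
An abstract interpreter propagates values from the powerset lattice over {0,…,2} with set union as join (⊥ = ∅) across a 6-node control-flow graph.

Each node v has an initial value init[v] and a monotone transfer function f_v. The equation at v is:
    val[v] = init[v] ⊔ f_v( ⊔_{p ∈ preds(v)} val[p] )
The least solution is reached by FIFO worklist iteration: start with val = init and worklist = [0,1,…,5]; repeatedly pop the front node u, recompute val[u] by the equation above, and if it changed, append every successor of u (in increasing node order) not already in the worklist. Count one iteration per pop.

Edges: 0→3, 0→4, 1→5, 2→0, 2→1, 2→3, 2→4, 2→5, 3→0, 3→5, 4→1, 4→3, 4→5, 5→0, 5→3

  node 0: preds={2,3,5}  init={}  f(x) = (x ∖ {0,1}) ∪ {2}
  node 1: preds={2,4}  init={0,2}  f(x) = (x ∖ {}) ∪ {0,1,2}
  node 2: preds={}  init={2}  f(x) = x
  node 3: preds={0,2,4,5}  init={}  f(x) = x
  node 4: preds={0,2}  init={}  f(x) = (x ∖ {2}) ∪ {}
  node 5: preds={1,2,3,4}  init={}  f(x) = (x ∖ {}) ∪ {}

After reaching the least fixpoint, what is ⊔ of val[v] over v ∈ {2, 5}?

Worklist (10 pops):
  #1 pop 0: in={2} → {2} (was {}); enqueue []
  #2 pop 1: in={2} → {0,1,2} (was {0,2}); enqueue []
  #3 pop 2: in={} → {2} (no change)
  #4 pop 3: in={2} → {2} (was {}); enqueue [0]
  #5 pop 4: in={2} → {} (no change)
  #6 pop 5: in={0,1,2} → {0,1,2} (was {}); enqueue [3]
  #7 pop 0: in={0,1,2} → {2} (no change)
  #8 pop 3: in={0,1,2} → {0,1,2} (was {2}); enqueue [0,5]
  #9 pop 0: in={0,1,2} → {2} (no change)
  #10 pop 5: in={0,1,2} → {0,1,2} (no change)

Fixpoint:
  val[0] = {2}
  val[1] = {0,1,2}
  val[2] = {2}
  val[3] = {0,1,2}
  val[4] = {}
  val[5] = {0,1,2}

{0,1,2}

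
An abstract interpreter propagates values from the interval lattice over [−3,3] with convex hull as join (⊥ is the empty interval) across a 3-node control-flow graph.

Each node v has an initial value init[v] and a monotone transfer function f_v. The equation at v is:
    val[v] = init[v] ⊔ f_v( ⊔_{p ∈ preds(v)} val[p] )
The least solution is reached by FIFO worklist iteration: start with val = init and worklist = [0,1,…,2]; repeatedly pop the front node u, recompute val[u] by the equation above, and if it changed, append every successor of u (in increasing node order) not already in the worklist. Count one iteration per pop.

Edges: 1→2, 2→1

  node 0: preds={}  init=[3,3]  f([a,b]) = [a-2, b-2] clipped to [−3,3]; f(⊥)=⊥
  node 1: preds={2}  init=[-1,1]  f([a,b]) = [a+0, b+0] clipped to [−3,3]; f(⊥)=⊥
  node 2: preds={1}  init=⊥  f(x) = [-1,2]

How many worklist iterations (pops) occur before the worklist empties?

Iteration log — 5 steps:
  step 1. node 0  ⊔preds=⊥  new=[3,3]  stable
  step 2. node 1  ⊔preds=⊥  new=[-1,1]  stable
  step 3. node 2  ⊔preds=[-1,1]  new=[-1,2]  old=⊥  +wl: 1
  step 4. node 1  ⊔preds=[-1,2]  new=[-1,2]  old=[-1,1]  +wl: 2
  step 5. node 2  ⊔preds=[-1,2]  new=[-1,2]  stable

Least fixpoint reached:
  node 0: [3,3]
  node 1: [-1,2]
  node 2: [-1,2]

5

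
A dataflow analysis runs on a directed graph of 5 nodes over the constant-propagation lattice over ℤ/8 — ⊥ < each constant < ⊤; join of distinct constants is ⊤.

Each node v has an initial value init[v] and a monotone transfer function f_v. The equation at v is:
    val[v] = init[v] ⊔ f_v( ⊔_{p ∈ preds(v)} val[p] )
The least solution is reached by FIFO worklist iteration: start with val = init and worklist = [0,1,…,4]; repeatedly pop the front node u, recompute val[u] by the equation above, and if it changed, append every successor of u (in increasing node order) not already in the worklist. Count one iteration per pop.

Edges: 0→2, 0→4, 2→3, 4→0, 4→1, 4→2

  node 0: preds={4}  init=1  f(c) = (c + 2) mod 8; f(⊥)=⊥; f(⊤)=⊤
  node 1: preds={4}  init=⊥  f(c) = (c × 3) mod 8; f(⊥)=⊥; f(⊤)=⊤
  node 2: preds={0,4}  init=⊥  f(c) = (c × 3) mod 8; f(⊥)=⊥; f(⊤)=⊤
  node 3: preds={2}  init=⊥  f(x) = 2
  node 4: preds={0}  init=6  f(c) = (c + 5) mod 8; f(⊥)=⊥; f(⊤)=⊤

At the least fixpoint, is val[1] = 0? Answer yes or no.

Iteration log — 8 steps:
  step 1. node 0  ⊔preds=6  new=⊤  old=1  +wl: 
  step 2. node 1  ⊔preds=6  new=2  old=⊥  +wl: 
  step 3. node 2  ⊔preds=⊤  new=⊤  old=⊥  +wl: 
  step 4. node 3  ⊔preds=⊤  new=2  old=⊥  +wl: 
  step 5. node 4  ⊔preds=⊤  new=⊤  old=6  +wl: 0,1,2
  step 6. node 0  ⊔preds=⊤  new=⊤  stable
  step 7. node 1  ⊔preds=⊤  new=⊤  old=2  +wl: 
  step 8. node 2  ⊔preds=⊤  new=⊤  stable

Least fixpoint reached:
  node 0: ⊤
  node 1: ⊤
  node 2: ⊤
  node 3: 2
  node 4: ⊤

no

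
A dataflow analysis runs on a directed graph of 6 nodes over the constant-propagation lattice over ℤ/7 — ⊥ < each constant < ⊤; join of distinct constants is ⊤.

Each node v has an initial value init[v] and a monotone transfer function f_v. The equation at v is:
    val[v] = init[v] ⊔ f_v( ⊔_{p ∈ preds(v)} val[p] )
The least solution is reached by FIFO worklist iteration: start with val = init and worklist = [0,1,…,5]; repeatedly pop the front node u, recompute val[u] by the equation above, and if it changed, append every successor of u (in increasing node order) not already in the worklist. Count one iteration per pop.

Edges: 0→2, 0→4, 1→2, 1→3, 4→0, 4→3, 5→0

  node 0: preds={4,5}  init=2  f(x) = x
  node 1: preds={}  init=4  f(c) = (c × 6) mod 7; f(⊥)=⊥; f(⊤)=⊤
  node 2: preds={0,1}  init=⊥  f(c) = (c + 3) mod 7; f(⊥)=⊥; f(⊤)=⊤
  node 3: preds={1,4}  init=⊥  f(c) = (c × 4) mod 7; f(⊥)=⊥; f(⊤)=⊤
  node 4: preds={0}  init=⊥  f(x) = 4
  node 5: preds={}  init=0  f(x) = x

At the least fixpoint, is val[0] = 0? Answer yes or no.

Trace (8 dequeues):
  [1] u=0 | in 0 | out ⊤ | prev 2 | push {}
  [2] u=1 | in ⊥ | out 4 | ==
  [3] u=2 | in ⊤ | out ⊤ | prev ⊥ | push {}
  [4] u=3 | in 4 | out 2 | prev ⊥ | push {}
  [5] u=4 | in ⊤ | out 4 | prev ⊥ | push {0,3}
  [6] u=5 | in ⊥ | out 0 | ==
  [7] u=0 | in ⊤ | out ⊤ | ==
  [8] u=3 | in 4 | out 2 | ==

Converged values:
  [0] ⊤
  [1] 4
  [2] ⊤
  [3] 2
  [4] 4
  [5] 0

no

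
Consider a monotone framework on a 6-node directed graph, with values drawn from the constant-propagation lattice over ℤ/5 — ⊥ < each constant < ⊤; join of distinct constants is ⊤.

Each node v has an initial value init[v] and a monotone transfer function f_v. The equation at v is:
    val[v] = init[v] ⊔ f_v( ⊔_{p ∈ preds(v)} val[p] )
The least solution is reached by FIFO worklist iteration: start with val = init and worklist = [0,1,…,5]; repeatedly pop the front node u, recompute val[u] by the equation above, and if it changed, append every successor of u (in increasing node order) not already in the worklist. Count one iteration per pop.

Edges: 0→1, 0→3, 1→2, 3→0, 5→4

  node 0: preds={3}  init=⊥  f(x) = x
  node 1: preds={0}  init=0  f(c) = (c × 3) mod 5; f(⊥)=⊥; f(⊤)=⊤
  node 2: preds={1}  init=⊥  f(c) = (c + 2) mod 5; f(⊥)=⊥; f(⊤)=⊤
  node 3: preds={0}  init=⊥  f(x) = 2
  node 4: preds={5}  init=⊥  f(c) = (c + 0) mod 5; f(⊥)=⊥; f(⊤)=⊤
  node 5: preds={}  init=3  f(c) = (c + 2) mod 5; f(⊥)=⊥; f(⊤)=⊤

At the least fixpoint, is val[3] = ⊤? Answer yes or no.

no

Trace (10 dequeues):
  [1] u=0 | in ⊥ | out ⊥ | ==
  [2] u=1 | in ⊥ | out 0 | ==
  [3] u=2 | in 0 | out 2 | prev ⊥ | push {}
  [4] u=3 | in ⊥ | out 2 | prev ⊥ | push {0}
  [5] u=4 | in 3 | out 3 | prev ⊥ | push {}
  [6] u=5 | in ⊥ | out 3 | ==
  [7] u=0 | in 2 | out 2 | prev ⊥ | push {1,3}
  [8] u=1 | in 2 | out ⊤ | prev 0 | push {2}
  [9] u=3 | in 2 | out 2 | ==
  [10] u=2 | in ⊤ | out ⊤ | prev 2 | push {}

Converged values:
  [0] 2
  [1] ⊤
  [2] ⊤
  [3] 2
  [4] 3
  [5] 3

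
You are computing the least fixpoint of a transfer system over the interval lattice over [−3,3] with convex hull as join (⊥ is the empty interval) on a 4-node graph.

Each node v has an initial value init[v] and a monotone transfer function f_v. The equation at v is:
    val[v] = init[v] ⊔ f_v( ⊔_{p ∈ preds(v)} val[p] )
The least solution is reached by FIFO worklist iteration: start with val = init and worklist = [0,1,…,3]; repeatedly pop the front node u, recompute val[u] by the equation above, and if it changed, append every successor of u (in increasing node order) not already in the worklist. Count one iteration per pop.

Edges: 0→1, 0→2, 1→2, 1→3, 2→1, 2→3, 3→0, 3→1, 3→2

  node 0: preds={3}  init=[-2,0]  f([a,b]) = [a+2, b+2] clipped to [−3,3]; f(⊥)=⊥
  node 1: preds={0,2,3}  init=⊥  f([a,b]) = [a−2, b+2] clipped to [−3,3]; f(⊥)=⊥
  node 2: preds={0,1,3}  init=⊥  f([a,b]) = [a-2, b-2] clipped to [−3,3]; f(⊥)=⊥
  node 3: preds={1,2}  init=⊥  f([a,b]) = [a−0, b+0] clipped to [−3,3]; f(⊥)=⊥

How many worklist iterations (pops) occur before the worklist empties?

Trace (11 dequeues):
  [1] u=0 | in ⊥ | out [-2,0] | ==
  [2] u=1 | in [-2,0] | out [-3,2] | prev ⊥ | push {}
  [3] u=2 | in [-3,2] | out [-3,0] | prev ⊥ | push {1}
  [4] u=3 | in [-3,2] | out [-3,2] | prev ⊥ | push {0,2}
  [5] u=1 | in [-3,2] | out [-3,3] | prev [-3,2] | push {3}
  [6] u=0 | in [-3,2] | out [-2,3] | prev [-2,0] | push {1}
  [7] u=2 | in [-3,3] | out [-3,1] | prev [-3,0] | push {}
  [8] u=3 | in [-3,3] | out [-3,3] | prev [-3,2] | push {0,2}
  [9] u=1 | in [-3,3] | out [-3,3] | ==
  [10] u=0 | in [-3,3] | out [-2,3] | ==
  [11] u=2 | in [-3,3] | out [-3,1] | ==

Converged values:
  [0] [-2,3]
  [1] [-3,3]
  [2] [-3,1]
  [3] [-3,3]

11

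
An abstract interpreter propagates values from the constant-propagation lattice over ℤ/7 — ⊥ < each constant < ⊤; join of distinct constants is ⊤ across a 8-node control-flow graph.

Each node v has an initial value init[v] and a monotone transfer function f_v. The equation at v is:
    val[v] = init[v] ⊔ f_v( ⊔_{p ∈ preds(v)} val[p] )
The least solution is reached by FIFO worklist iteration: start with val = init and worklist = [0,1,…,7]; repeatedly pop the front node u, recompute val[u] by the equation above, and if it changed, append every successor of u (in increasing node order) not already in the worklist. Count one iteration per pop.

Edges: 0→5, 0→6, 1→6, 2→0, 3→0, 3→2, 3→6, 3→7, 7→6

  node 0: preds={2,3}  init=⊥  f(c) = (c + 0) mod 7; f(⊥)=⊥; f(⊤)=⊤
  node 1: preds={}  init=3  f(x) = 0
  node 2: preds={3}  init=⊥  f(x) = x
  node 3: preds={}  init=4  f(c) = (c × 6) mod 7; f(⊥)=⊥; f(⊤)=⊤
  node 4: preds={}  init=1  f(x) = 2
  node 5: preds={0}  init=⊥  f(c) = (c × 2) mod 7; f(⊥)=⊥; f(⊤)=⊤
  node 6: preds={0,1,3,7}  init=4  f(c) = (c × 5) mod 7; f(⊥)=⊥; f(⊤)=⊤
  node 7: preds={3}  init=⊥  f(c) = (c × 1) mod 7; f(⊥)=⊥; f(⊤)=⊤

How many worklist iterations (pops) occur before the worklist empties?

10

Iteration log — 10 steps:
  step 1. node 0  ⊔preds=4  new=4  old=⊥  +wl: 
  step 2. node 1  ⊔preds=⊥  new=⊤  old=3  +wl: 
  step 3. node 2  ⊔preds=4  new=4  old=⊥  +wl: 0
  step 4. node 3  ⊔preds=⊥  new=4  stable
  step 5. node 4  ⊔preds=⊥  new=⊤  old=1  +wl: 
  step 6. node 5  ⊔preds=4  new=1  old=⊥  +wl: 
  step 7. node 6  ⊔preds=⊤  new=⊤  old=4  +wl: 
  step 8. node 7  ⊔preds=4  new=4  old=⊥  +wl: 6
  step 9. node 0  ⊔preds=4  new=4  stable
  step 10. node 6  ⊔preds=⊤  new=⊤  stable

Least fixpoint reached:
  node 0: 4
  node 1: ⊤
  node 2: 4
  node 3: 4
  node 4: ⊤
  node 5: 1
  node 6: ⊤
  node 7: 4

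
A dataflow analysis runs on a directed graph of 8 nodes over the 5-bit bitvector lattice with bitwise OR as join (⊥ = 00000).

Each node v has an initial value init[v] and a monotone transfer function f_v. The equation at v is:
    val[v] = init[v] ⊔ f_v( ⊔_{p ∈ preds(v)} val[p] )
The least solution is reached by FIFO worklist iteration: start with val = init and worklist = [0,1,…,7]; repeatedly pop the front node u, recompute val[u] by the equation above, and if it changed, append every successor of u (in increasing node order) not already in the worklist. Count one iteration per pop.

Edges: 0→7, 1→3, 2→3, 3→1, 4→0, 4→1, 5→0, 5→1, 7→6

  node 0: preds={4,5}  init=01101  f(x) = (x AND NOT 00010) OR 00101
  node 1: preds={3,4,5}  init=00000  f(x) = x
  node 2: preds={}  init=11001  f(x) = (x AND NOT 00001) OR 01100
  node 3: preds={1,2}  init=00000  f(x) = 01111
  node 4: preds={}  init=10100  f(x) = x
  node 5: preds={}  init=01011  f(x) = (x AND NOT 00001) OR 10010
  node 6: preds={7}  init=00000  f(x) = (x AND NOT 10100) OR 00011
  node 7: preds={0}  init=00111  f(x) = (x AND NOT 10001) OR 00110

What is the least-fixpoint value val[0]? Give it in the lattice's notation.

11101

Worklist (11 pops):
  #1 pop 0: in=11111 → 11101 (was 01101); enqueue []
  #2 pop 1: in=11111 → 11111 (was 00000); enqueue []
  #3 pop 2: in=00000 → 11101 (was 11001); enqueue []
  #4 pop 3: in=11111 → 01111 (was 00000); enqueue [1]
  #5 pop 4: in=00000 → 10100 (no change)
  #6 pop 5: in=00000 → 11011 (was 01011); enqueue [0]
  #7 pop 6: in=00111 → 00011 (was 00000); enqueue []
  #8 pop 7: in=11101 → 01111 (was 00111); enqueue [6]
  #9 pop 1: in=11111 → 11111 (no change)
  #10 pop 0: in=11111 → 11101 (no change)
  #11 pop 6: in=01111 → 01011 (was 00011); enqueue []

Fixpoint:
  val[0] = 11101
  val[1] = 11111
  val[2] = 11101
  val[3] = 01111
  val[4] = 10100
  val[5] = 11011
  val[6] = 01011
  val[7] = 01111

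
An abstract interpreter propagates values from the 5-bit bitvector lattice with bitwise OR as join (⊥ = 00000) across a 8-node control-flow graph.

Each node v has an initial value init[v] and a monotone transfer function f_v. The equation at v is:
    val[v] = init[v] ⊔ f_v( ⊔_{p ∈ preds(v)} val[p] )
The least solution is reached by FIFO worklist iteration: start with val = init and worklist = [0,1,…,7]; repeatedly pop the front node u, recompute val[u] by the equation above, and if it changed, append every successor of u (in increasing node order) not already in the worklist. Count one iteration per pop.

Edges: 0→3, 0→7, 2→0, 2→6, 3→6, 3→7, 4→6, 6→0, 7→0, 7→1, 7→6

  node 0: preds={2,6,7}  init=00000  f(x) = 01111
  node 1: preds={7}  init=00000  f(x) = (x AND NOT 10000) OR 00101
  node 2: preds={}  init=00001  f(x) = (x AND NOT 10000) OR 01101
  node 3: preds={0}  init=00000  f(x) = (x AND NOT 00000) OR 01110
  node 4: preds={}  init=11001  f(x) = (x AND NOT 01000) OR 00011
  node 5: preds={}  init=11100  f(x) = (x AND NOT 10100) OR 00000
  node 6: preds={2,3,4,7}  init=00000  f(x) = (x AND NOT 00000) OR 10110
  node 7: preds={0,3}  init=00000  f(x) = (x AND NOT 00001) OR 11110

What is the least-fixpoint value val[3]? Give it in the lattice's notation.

Trace (11 dequeues):
  [1] u=0 | in 00001 | out 01111 | prev 00000 | push {}
  [2] u=1 | in 00000 | out 00101 | prev 00000 | push {}
  [3] u=2 | in 00000 | out 01101 | prev 00001 | push {0}
  [4] u=3 | in 01111 | out 01111 | prev 00000 | push {}
  [5] u=4 | in 00000 | out 11011 | prev 11001 | push {}
  [6] u=5 | in 00000 | out 11100 | ==
  [7] u=6 | in 11111 | out 11111 | prev 00000 | push {}
  [8] u=7 | in 01111 | out 11110 | prev 00000 | push {1,6}
  [9] u=0 | in 11111 | out 01111 | ==
  [10] u=1 | in 11110 | out 01111 | prev 00101 | push {}
  [11] u=6 | in 11111 | out 11111 | ==

Converged values:
  [0] 01111
  [1] 01111
  [2] 01101
  [3] 01111
  [4] 11011
  [5] 11100
  [6] 11111
  [7] 11110

01111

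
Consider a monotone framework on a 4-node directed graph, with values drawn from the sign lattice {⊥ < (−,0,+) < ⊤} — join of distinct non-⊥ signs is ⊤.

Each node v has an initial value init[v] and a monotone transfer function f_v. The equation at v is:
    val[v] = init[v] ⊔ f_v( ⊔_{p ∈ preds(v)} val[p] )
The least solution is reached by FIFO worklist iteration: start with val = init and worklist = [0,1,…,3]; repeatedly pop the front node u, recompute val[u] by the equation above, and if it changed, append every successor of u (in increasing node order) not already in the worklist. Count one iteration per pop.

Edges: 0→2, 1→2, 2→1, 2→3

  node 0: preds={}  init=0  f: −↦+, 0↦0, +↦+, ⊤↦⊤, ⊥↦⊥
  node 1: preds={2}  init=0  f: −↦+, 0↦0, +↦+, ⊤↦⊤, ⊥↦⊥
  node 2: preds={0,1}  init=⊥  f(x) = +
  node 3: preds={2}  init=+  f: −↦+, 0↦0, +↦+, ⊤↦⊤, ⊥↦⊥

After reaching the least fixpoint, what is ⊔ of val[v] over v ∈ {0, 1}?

⊤

Trace (6 dequeues):
  [1] u=0 | in ⊥ | out 0 | ==
  [2] u=1 | in ⊥ | out 0 | ==
  [3] u=2 | in 0 | out + | prev ⊥ | push {1}
  [4] u=3 | in + | out + | ==
  [5] u=1 | in + | out ⊤ | prev 0 | push {2}
  [6] u=2 | in ⊤ | out + | ==

Converged values:
  [0] 0
  [1] ⊤
  [2] +
  [3] +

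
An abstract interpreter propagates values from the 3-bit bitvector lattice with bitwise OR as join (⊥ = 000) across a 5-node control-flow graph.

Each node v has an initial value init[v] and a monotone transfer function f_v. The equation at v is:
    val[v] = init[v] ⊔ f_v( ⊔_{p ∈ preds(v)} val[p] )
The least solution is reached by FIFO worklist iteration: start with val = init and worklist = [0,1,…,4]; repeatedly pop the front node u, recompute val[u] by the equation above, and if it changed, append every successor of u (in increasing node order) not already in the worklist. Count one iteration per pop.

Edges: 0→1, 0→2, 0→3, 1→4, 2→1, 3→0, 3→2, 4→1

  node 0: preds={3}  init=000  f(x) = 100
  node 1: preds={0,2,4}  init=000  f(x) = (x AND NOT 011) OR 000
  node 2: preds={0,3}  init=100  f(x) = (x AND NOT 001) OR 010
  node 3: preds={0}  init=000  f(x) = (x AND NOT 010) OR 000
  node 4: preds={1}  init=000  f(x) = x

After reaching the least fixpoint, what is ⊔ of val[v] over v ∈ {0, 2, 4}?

110

Iteration log — 8 steps:
  step 1. node 0  ⊔preds=000  new=100  old=000  +wl: 
  step 2. node 1  ⊔preds=100  new=100  old=000  +wl: 
  step 3. node 2  ⊔preds=100  new=110  old=100  +wl: 1
  step 4. node 3  ⊔preds=100  new=100  old=000  +wl: 0,2
  step 5. node 4  ⊔preds=100  new=100  old=000  +wl: 
  step 6. node 1  ⊔preds=110  new=100  stable
  step 7. node 0  ⊔preds=100  new=100  stable
  step 8. node 2  ⊔preds=100  new=110  stable

Least fixpoint reached:
  node 0: 100
  node 1: 100
  node 2: 110
  node 3: 100
  node 4: 100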